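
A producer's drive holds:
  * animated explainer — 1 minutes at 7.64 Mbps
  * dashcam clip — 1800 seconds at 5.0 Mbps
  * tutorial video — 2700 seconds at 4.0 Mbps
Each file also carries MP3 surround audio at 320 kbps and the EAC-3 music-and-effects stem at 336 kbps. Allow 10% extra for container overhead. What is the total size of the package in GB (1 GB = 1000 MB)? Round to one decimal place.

3.2 GB

Audio total: 320 + 336 = 656 kbps = 0.656 Mbps.
animated explainer: 8.296 Mbps × 60 s × 1.10 = 547.5 Mb
dashcam clip: 5.656 Mbps × 1800 s × 1.10 = 11198.9 Mb
tutorial video: 4.656 Mbps × 2700 s × 1.10 = 13828.3 Mb
Total: 25574.7 Mb = 3196.8 MB.
= 3.197 GB.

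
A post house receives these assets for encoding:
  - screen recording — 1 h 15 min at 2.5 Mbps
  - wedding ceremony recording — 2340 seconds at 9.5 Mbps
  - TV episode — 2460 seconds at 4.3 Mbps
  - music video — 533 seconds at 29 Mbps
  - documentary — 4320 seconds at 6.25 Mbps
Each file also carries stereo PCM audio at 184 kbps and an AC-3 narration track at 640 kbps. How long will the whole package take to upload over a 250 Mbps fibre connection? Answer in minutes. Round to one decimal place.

6.5 minutes

Audio total: 184 + 640 = 824 kbps = 0.824 Mbps.
screen recording: 3.324 Mbps × 4500 s = 14958.0 Mb
wedding ceremony recording: 10.324 Mbps × 2340 s = 24158.2 Mb
TV episode: 5.124 Mbps × 2460 s = 12605.0 Mb
music video: 29.824 Mbps × 533 s = 15896.2 Mb
documentary: 7.074 Mbps × 4320 s = 30559.7 Mb
Total: 98177.1 Mb = 12272.1 MB.
At 250 Mbps: 98177.1 / 250 = 393 s ≈ 6.55 minutes.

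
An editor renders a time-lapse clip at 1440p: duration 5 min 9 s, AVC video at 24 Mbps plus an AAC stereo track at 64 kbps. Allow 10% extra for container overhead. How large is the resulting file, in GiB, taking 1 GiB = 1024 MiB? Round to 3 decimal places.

5 min 9 s = 309 s
Audio: 64 kbps = 0.064 Mbps.
Total bitrate: 24 + 0.064 = 24.064 Mbps.
Stream data: 24.064 Mbps × 309 s = 7435.8 Mb.
With 10% container overhead: ×1.10.
8,179 Mb = 1,022,419,200 bytes ÷ 1,073,741,824 = 0.9522 GiB.

0.952 GiB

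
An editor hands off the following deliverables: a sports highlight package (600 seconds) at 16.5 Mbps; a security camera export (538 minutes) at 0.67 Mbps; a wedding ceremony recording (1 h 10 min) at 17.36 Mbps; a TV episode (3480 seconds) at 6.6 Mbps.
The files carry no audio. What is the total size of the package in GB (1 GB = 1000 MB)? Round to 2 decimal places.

sports highlight package: 16.500 Mbps × 600 s = 9900.0 Mb
security camera export: 0.670 Mbps × 32280 s = 21627.6 Mb
wedding ceremony recording: 17.360 Mbps × 4200 s = 72912.0 Mb
TV episode: 6.600 Mbps × 3480 s = 22968.0 Mb
Total: 127407.6 Mb = 15926.0 MB.
= 15.93 GB.

15.93 GB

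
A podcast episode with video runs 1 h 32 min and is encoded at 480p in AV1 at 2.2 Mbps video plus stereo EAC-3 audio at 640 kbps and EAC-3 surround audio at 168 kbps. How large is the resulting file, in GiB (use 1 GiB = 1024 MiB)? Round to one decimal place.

1.9 GiB

1 h 32 min = 92 min = 5520 s
Audio total: 640 + 168 = 808 kbps = 0.808 Mbps.
Total bitrate: 2.2 + 0.808 = 3.008 Mbps.
Stream data: 3.008 Mbps × 5520 s = 16604.2 Mb.
16,604 Mb = 2,075,520,000 bytes ÷ 1,073,741,824 = 1.933 GiB.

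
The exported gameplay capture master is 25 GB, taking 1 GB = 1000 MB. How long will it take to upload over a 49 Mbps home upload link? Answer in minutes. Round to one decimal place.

File: 25 GB = 200000.0 Mb.
At 49 Mbps: 200000.0 / 49 = 4081.6 s ≈ 68 minutes.

68.0 minutes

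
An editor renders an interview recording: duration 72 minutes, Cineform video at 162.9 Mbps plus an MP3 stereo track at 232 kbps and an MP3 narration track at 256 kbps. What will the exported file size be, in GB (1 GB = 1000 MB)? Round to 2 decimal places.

72 min = 4320 s
Audio total: 232 + 256 = 488 kbps = 0.488 Mbps.
Total bitrate: 162.9 + 0.488 = 163.388 Mbps.
Stream data: 163.388 Mbps × 4320 s = 705836.2 Mb.
705,836 Mb ÷ 8 = 88,230 MB → 88.23 GB.

88.23 GB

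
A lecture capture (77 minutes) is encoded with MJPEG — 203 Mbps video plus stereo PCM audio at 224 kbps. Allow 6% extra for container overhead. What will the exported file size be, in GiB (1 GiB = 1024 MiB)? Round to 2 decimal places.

77 min = 4620 s
Audio: 224 kbps = 0.224 Mbps.
Total bitrate: 203 + 0.224 = 203.224 Mbps.
Stream data: 203.224 Mbps × 4620 s = 938894.9 Mb.
With 6% container overhead: ×1.06.
995,229 Mb = 124,403,571,600 bytes ÷ 1,073,741,824 = 115.9 GiB.

115.86 GiB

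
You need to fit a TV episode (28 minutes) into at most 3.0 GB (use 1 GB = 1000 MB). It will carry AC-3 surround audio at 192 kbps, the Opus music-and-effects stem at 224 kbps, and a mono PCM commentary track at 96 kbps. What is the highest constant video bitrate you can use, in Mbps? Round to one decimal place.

13.8 Mbps

Budget: 3.0 GB = 24000.0 Mb.
28 min = 1680 s
Total bitrate budget: 24000.0 Mb / 1680 s = 14.286 Mbps.
Audio total: 192 + 224 + 96 = 512 kbps = 0.512 Mbps.
Video: 14.286 − 0.512 = 13.774 Mbps.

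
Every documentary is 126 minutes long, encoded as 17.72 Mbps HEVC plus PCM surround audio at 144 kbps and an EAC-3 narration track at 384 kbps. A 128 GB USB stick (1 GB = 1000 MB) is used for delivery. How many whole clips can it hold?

126 min = 7560 s
Audio total: 144 + 384 = 528 kbps = 0.528 Mbps.
Total bitrate: 18.248 Mbps.
Per item: 18.248 Mbps × 7560 s = 137,955 Mb = 17,244 MB.
Capacity: 128 GB = 1,024,000 Mb; 7.42 items → 7 complete.

7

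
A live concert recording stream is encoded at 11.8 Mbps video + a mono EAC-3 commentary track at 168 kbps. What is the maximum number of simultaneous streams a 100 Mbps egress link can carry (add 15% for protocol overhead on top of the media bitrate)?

7

Audio: 168 kbps = 0.168 Mbps.
Per-viewer media rate: 11.968 Mbps.
On the wire with 15% overhead: 13.763 Mbps.
100 Mbps = 100.0 Mbps; 100.0 / 13.763 = 7.27 → 7 viewers.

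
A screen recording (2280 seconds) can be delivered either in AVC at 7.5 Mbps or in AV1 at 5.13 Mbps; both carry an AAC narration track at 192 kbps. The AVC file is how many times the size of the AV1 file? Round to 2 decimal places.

Audio: 192 kbps = 0.192 Mbps.
AVC: 7.692 Mbps × 2280 s = 17537.8 Mb = 2.192 GB.
AV1: 5.322 Mbps × 2280 s = 12134.2 Mb = 1.517 GB.
Ratio: 2.192 / 1.517 = 1.445.

1.45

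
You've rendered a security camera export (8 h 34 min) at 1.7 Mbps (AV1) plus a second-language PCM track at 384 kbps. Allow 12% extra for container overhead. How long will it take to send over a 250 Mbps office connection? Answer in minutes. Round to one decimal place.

8 h 34 min = 514 min = 30840 s
Audio: 384 kbps = 0.384 Mbps.
Total bitrate: 2.084 Mbps.
File: 2.084 Mbps × 30840 s = 64270.6 Mb.
With 12% container overhead: ×1.12. → 71983.0 Mb.
At 250 Mbps: 71983.0 / 250 = 287.9 s ≈ 4.8 minutes.

4.8 minutes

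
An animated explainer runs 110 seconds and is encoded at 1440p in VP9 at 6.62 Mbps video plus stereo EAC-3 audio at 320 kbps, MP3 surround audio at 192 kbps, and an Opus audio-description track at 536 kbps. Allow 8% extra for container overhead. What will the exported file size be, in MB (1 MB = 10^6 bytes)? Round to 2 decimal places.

113.87 MB

Audio total: 320 + 192 + 536 = 1048 kbps = 1.048 Mbps.
Total bitrate: 6.62 + 1.048 = 7.668 Mbps.
Stream data: 7.668 Mbps × 110 s = 843.5 Mb.
With 8% container overhead: ×1.08.
911.0 Mb ÷ 8 = 113.9 MB → 113.9 MB.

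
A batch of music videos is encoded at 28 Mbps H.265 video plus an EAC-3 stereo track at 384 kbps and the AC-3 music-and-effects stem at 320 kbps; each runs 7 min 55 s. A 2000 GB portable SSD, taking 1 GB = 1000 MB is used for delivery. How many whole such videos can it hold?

1173

7 min 55 s = 475 s
Audio total: 384 + 320 = 704 kbps = 0.704 Mbps.
Total bitrate: 28.704 Mbps.
Per item: 28.704 Mbps × 475 s = 13,634 Mb = 1,704 MB.
Capacity: 2000 GB = 16,000,000 Mb; 1173.50 items → 1173 complete.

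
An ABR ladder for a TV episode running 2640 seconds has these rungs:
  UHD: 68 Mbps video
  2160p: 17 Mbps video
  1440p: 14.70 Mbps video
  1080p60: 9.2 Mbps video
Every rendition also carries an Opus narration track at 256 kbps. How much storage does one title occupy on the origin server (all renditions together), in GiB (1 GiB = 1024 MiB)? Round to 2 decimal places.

33.78 GiB

Audio: 256 kbps = 0.256 Mbps.
Sum of rendition bitrates: (68+0.256) + (17+0.256) + (14.70+0.256) + (9.2+0.256) = 109.924 Mbps.
× 2640 s = 290,199 Mb = 36,275 MB = 33.78 GiB.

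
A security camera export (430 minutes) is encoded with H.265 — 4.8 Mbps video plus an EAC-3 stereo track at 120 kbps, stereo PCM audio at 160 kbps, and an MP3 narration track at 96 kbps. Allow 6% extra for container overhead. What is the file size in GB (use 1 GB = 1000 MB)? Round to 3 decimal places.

17.694 GB

430 min = 25800 s
Audio total: 120 + 160 + 96 = 376 kbps = 0.376 Mbps.
Total bitrate: 4.8 + 0.376 = 5.176 Mbps.
Stream data: 5.176 Mbps × 25800 s = 133540.8 Mb.
With 6% container overhead: ×1.06.
141,553 Mb ÷ 8 = 17,694 MB → 17.69 GB.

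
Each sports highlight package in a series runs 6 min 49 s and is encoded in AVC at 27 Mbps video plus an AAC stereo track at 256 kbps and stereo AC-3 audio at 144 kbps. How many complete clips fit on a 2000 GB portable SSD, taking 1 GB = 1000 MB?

6 min 49 s = 409 s
Audio total: 256 + 144 = 400 kbps = 0.400 Mbps.
Total bitrate: 27.400 Mbps.
Per item: 27.400 Mbps × 409 s = 11,207 Mb = 1,401 MB.
Capacity: 2000 GB = 16,000,000 Mb; 1427.73 items → 1427 complete.

1427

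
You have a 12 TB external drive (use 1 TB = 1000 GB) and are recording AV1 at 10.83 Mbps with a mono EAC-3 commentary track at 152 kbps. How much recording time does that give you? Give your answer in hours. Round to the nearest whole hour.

2428 hours

Audio: 152 kbps = 0.152 Mbps.
Total bitrate: 10.83 + 0.152 = 10.982 Mbps.
Capacity: 12 TB = 96,000,000 Mb.
Recording time: 96,000,000 / 10.982 = 8,741,577 s ≈ 2,428 hours.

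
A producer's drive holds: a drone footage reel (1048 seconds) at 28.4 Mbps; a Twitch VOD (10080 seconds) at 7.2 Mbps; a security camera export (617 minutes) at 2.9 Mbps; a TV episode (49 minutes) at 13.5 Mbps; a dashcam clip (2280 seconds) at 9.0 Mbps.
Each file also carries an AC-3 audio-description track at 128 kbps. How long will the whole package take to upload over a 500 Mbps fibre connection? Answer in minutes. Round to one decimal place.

Audio: 128 kbps = 0.128 Mbps.
drone footage reel: 28.528 Mbps × 1048 s = 29897.3 Mb
Twitch VOD: 7.328 Mbps × 10080 s = 73866.2 Mb
security camera export: 3.028 Mbps × 37020 s = 112096.6 Mb
TV episode: 13.628 Mbps × 2940 s = 40066.3 Mb
dashcam clip: 9.128 Mbps × 2280 s = 20811.8 Mb
Total: 276738.3 Mb = 34592.3 MB.
At 500 Mbps: 276738.3 / 500 = 553 s ≈ 9.22 minutes.

9.2 minutes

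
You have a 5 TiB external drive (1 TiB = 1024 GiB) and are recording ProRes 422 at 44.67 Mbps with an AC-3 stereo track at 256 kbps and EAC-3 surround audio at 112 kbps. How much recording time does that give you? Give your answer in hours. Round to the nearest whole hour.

271 hours

Audio total: 256 + 112 = 368 kbps = 0.368 Mbps.
Total bitrate: 44.67 + 0.368 = 45.038 Mbps.
Capacity: 5 TiB = 43,980,465 Mb.
Recording time: 43,980,465 / 45.038 = 976,519 s ≈ 271 hours.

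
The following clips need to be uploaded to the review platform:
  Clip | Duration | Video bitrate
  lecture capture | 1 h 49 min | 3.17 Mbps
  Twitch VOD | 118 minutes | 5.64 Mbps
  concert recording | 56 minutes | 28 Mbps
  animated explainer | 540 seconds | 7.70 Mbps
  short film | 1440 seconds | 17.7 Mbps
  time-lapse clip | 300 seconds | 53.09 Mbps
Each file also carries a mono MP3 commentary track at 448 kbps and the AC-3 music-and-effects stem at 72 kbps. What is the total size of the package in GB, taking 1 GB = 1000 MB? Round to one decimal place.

26.3 GB

Audio total: 448 + 72 = 520 kbps = 0.520 Mbps.
lecture capture: 3.690 Mbps × 6540 s = 24132.6 Mb
Twitch VOD: 6.160 Mbps × 7080 s = 43612.8 Mb
concert recording: 28.520 Mbps × 3360 s = 95827.2 Mb
animated explainer: 8.220 Mbps × 540 s = 4438.8 Mb
short film: 18.220 Mbps × 1440 s = 26236.8 Mb
time-lapse clip: 53.610 Mbps × 300 s = 16083.0 Mb
Total: 210331.2 Mb = 26291.4 MB.
= 26.29 GB.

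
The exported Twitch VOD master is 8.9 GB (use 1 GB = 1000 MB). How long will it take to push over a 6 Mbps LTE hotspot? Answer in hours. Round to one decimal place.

File: 8.9 GB = 71200.0 Mb.
At 6 Mbps: 71200.0 / 6 = 11866.7 s ≈ 3.3 hours.

3.3 hours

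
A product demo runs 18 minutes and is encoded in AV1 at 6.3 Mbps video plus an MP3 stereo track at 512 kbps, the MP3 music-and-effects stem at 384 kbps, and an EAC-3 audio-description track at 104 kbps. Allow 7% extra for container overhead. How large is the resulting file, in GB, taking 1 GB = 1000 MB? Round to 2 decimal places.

1.05 GB

18 min = 1080 s
Audio total: 512 + 384 + 104 = 1000 kbps = 1.000 Mbps.
Total bitrate: 6.3 + 1.000 = 7.300 Mbps.
Stream data: 7.300 Mbps × 1080 s = 7884.0 Mb.
With 7% container overhead: ×1.07.
8,436 Mb ÷ 8 = 1,054 MB → 1.054 GB.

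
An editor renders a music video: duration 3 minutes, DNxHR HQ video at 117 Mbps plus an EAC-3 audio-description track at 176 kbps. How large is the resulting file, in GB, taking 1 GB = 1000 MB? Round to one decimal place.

3 min = 180 s
Audio: 176 kbps = 0.176 Mbps.
Total bitrate: 117 + 0.176 = 117.176 Mbps.
Stream data: 117.176 Mbps × 180 s = 21091.7 Mb.
21,092 Mb ÷ 8 = 2,636 MB → 2.636 GB.

2.6 GB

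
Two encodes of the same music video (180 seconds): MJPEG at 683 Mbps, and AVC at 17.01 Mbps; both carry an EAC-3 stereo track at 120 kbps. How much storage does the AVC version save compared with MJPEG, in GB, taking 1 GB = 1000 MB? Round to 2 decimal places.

Audio: 120 kbps = 0.120 Mbps.
MJPEG: 683.120 Mbps × 180 s = 122961.6 Mb = 15.370 GB.
AVC: 17.130 Mbps × 180 s = 3083.4 Mb = 0.385 GB.
Saving: 15.370 − 0.385 = 14.985 GB.

14.98 GB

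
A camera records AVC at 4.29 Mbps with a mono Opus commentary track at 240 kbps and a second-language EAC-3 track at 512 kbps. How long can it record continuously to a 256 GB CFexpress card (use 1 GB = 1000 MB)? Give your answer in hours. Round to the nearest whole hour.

113 hours

Audio total: 240 + 512 = 752 kbps = 0.752 Mbps.
Total bitrate: 4.29 + 0.752 = 5.042 Mbps.
Capacity: 256 GB = 2,048,000 Mb.
Recording time: 2,048,000 / 5.042 = 406,188 s ≈ 113 hours.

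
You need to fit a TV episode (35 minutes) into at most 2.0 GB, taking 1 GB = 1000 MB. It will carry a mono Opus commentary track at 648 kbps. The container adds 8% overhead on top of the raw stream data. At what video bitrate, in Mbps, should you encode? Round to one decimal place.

6.4 Mbps

Budget: 2.0 GB = 16000.0 Mb.
Stream payload after overhead: 16000.0 / 1.08 = 14814.8 Mb.
35 min = 2100 s
Total bitrate budget: 14814.8 Mb / 2100 s = 7.055 Mbps.
Audio: 648 kbps = 0.648 Mbps.
Video: 7.055 − 0.648 = 6.407 Mbps.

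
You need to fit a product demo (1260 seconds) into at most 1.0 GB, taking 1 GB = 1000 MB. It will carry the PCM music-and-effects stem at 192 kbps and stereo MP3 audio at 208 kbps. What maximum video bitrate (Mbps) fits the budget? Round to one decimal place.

Budget: 1.0 GB = 8000.0 Mb.
Total bitrate budget: 8000.0 Mb / 1260 s = 6.349 Mbps.
Audio total: 192 + 208 = 400 kbps = 0.400 Mbps.
Video: 6.349 − 0.400 = 5.949 Mbps.

5.9 Mbps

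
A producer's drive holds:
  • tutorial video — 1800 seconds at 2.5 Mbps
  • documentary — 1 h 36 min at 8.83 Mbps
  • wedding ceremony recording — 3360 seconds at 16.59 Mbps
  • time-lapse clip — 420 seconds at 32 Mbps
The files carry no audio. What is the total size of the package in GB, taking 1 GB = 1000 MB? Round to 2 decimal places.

15.57 GB

tutorial video: 2.500 Mbps × 1800 s = 4500.0 Mb
documentary: 8.830 Mbps × 5760 s = 50860.8 Mb
wedding ceremony recording: 16.590 Mbps × 3360 s = 55742.4 Mb
time-lapse clip: 32.000 Mbps × 420 s = 13440.0 Mb
Total: 124543.2 Mb = 15567.9 MB.
= 15.57 GB.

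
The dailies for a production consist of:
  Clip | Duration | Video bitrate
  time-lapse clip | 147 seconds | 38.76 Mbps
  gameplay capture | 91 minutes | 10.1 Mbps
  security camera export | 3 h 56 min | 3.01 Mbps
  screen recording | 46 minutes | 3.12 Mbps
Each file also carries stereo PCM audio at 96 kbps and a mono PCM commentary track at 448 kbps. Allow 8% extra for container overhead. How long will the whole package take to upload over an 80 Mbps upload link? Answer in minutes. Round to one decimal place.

Audio total: 96 + 448 = 544 kbps = 0.544 Mbps.
time-lapse clip: 39.304 Mbps × 147 s × 1.08 = 6239.9 Mb
gameplay capture: 10.644 Mbps × 5460 s × 1.08 = 62765.5 Mb
security camera export: 3.554 Mbps × 14160 s × 1.08 = 54350.6 Mb
screen recording: 3.664 Mbps × 2760 s × 1.08 = 10921.7 Mb
Total: 134277.7 Mb = 16784.7 MB.
At 80 Mbps: 134277.7 / 80 = 1678 s ≈ 28 minutes.

28.0 minutes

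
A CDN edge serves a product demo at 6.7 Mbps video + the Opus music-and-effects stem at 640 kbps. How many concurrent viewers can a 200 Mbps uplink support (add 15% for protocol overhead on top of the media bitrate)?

Audio: 640 kbps = 0.640 Mbps.
Per-viewer media rate: 7.340 Mbps.
On the wire with 15% overhead: 8.441 Mbps.
200 Mbps = 200.0 Mbps; 200.0 / 8.441 = 23.69 → 23 viewers.

23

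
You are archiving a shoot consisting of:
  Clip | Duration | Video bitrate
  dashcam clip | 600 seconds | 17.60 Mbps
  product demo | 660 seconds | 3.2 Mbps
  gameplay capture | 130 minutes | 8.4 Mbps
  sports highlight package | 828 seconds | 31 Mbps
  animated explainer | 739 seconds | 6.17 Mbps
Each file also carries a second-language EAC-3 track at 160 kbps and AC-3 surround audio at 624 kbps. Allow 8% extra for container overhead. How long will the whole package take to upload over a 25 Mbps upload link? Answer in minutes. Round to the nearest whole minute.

84 minutes

Audio total: 160 + 624 = 784 kbps = 0.784 Mbps.
dashcam clip: 18.384 Mbps × 600 s × 1.08 = 11912.8 Mb
product demo: 3.984 Mbps × 660 s × 1.08 = 2839.8 Mb
gameplay capture: 9.184 Mbps × 7800 s × 1.08 = 77366.0 Mb
sports highlight package: 31.784 Mbps × 828 s × 1.08 = 28422.5 Mb
animated explainer: 6.954 Mbps × 739 s × 1.08 = 5550.1 Mb
Total: 126091.3 Mb = 15761.4 MB.
At 25 Mbps: 126091.3 / 25 = 5044 s ≈ 84.1 minutes.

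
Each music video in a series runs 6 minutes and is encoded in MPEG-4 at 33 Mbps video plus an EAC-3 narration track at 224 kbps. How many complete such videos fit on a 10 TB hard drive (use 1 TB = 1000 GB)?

6688

6 min = 360 s
Audio: 224 kbps = 0.224 Mbps.
Total bitrate: 33.224 Mbps.
Per item: 33.224 Mbps × 360 s = 11,961 Mb = 1,495 MB.
Capacity: 10 TB = 80,000,000 Mb; 6688.61 items → 6688 complete.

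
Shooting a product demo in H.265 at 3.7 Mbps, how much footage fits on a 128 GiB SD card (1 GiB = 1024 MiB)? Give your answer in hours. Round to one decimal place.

Capacity: 128 GiB = 1,099,512 Mb.
Recording time: 1,099,512 / 3.700 = 297,165 s ≈ 82.5 hours.

82.5 hours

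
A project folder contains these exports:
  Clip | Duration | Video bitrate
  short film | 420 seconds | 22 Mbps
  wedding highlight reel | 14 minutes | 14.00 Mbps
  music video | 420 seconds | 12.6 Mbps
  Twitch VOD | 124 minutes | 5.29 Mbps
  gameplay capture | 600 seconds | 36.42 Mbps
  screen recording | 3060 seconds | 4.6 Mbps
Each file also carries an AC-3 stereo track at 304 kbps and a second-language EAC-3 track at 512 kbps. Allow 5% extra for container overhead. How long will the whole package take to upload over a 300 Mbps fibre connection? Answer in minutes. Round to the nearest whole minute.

7 minutes

Audio total: 304 + 512 = 816 kbps = 0.816 Mbps.
short film: 22.816 Mbps × 420 s × 1.05 = 10061.9 Mb
wedding highlight reel: 14.816 Mbps × 840 s × 1.05 = 13067.7 Mb
music video: 13.416 Mbps × 420 s × 1.05 = 5916.5 Mb
Twitch VOD: 6.106 Mbps × 7440 s × 1.05 = 47700.1 Mb
gameplay capture: 37.236 Mbps × 600 s × 1.05 = 23458.7 Mb
screen recording: 5.416 Mbps × 3060 s × 1.05 = 17401.6 Mb
Total: 117606.4 Mb = 14700.8 MB.
At 300 Mbps: 117606.4 / 300 = 392 s ≈ 6.53 minutes.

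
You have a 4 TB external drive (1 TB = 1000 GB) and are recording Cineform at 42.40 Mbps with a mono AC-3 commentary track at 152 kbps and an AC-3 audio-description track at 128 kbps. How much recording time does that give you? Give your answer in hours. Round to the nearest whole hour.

208 hours

Audio total: 152 + 128 = 280 kbps = 0.280 Mbps.
Total bitrate: 42.40 + 0.280 = 42.680 Mbps.
Capacity: 4 TB = 32,000,000 Mb.
Recording time: 32,000,000 / 42.680 = 749,766 s ≈ 208 hours.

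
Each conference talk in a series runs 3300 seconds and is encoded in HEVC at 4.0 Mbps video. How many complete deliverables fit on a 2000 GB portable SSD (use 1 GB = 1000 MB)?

1212

Per item: 4.000 Mbps × 3300 s = 13,200 Mb = 1,650 MB.
Capacity: 2000 GB = 16,000,000 Mb; 1212.12 items → 1212 complete.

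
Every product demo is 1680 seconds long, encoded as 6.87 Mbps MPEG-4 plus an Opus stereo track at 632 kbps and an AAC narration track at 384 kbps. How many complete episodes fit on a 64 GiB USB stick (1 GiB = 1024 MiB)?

Audio total: 632 + 384 = 1016 kbps = 1.016 Mbps.
Total bitrate: 7.886 Mbps.
Per item: 7.886 Mbps × 1680 s = 13,248 Mb = 1,656 MB.
Capacity: 64 GiB = 549,756 Mb; 41.50 items → 41 complete.

41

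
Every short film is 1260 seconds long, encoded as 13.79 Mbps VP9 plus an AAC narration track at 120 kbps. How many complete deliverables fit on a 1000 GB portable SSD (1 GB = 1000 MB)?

456

Audio: 120 kbps = 0.120 Mbps.
Total bitrate: 13.910 Mbps.
Per item: 13.910 Mbps × 1260 s = 17,527 Mb = 2,191 MB.
Capacity: 1000 GB = 8,000,000 Mb; 456.45 items → 456 complete.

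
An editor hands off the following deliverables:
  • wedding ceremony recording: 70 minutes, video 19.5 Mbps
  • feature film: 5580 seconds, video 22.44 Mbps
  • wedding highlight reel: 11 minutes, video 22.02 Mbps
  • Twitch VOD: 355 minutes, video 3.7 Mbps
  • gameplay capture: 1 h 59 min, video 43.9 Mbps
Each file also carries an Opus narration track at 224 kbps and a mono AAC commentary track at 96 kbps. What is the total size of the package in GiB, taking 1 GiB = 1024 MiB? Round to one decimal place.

72.9 GiB

Audio total: 224 + 96 = 320 kbps = 0.320 Mbps.
wedding ceremony recording: 19.820 Mbps × 4200 s = 83244.0 Mb
feature film: 22.760 Mbps × 5580 s = 127000.8 Mb
wedding highlight reel: 22.340 Mbps × 660 s = 14744.4 Mb
Twitch VOD: 4.020 Mbps × 21300 s = 85626.0 Mb
gameplay capture: 44.220 Mbps × 7140 s = 315730.8 Mb
Total: 626346.0 Mb = 78293.2 MB.
= 72.92 GiB.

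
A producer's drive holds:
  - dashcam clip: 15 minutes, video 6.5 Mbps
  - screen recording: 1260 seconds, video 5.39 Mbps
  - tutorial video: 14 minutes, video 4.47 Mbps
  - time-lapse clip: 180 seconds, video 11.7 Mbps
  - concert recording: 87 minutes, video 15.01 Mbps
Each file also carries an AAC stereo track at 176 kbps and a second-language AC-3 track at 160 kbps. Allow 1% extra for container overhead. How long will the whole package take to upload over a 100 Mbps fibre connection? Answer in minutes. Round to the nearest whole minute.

Audio total: 176 + 160 = 336 kbps = 0.336 Mbps.
dashcam clip: 6.836 Mbps × 900 s × 1.01 = 6213.9 Mb
screen recording: 5.726 Mbps × 1260 s × 1.01 = 7286.9 Mb
tutorial video: 4.806 Mbps × 840 s × 1.01 = 4077.4 Mb
time-lapse clip: 12.036 Mbps × 180 s × 1.01 = 2188.1 Mb
concert recording: 15.346 Mbps × 5220 s × 1.01 = 80907.2 Mb
Total: 100673.6 Mb = 12584.2 MB.
At 100 Mbps: 100673.6 / 100 = 1007 s ≈ 16.8 minutes.

17 minutes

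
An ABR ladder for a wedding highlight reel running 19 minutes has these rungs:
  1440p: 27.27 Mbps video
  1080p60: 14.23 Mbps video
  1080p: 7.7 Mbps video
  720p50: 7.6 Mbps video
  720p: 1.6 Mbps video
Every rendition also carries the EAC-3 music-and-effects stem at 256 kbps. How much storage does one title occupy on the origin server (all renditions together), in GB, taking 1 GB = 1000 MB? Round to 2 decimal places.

8.50 GB

19 min = 1140 s
Audio: 256 kbps = 0.256 Mbps.
Sum of rendition bitrates: (27.27+0.256) + (14.23+0.256) + (7.7+0.256) + (7.6+0.256) + (1.6+0.256) = 59.680 Mbps.
× 1140 s = 68,035 Mb = 8,504 MB = 8.504 GB.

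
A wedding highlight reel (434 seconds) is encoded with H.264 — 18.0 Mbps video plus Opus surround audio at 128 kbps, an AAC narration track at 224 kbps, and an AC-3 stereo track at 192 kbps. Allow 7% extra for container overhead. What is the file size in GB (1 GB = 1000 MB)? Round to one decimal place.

1.1 GB

Audio total: 128 + 224 + 192 = 544 kbps = 0.544 Mbps.
Total bitrate: 18.0 + 0.544 = 18.544 Mbps.
Stream data: 18.544 Mbps × 434 s = 8048.1 Mb.
With 7% container overhead: ×1.07.
8,611 Mb ÷ 8 = 1,076 MB → 1.076 GB.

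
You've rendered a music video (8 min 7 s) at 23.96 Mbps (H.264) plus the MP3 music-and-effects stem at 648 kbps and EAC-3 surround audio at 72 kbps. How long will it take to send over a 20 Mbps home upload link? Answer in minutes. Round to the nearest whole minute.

10 minutes

8 min 7 s = 487 s
Audio total: 648 + 72 = 720 kbps = 0.720 Mbps.
Total bitrate: 24.680 Mbps.
File: 24.680 Mbps × 487 s = 12019.2 Mb.
At 20 Mbps: 12019.2 / 20 = 601.0 s ≈ 10 minutes.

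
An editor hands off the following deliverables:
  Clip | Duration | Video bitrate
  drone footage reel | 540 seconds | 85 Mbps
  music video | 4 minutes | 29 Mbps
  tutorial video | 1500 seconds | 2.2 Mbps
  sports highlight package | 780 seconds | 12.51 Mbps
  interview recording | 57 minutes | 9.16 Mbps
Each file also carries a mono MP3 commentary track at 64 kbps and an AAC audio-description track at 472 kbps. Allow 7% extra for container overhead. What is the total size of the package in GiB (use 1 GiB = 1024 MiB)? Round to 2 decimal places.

Audio total: 64 + 472 = 536 kbps = 0.536 Mbps.
drone footage reel: 85.536 Mbps × 540 s × 1.07 = 49422.7 Mb
music video: 29.536 Mbps × 240 s × 1.07 = 7584.8 Mb
tutorial video: 2.736 Mbps × 1500 s × 1.07 = 4391.3 Mb
sports highlight package: 13.046 Mbps × 780 s × 1.07 = 10888.2 Mb
interview recording: 9.696 Mbps × 3420 s × 1.07 = 35481.5 Mb
Total: 107768.6 Mb = 13471.1 MB.
= 12.55 GiB.

12.55 GiB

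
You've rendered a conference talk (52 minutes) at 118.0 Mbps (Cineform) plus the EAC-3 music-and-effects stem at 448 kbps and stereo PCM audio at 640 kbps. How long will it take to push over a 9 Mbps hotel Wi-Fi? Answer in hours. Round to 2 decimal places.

11.47 hours

52 min = 3120 s
Audio total: 448 + 640 = 1088 kbps = 1.088 Mbps.
Total bitrate: 119.088 Mbps.
File: 119.088 Mbps × 3120 s = 371554.6 Mb.
At 9 Mbps: 371554.6 / 9 = 41283.8 s ≈ 11.5 hours.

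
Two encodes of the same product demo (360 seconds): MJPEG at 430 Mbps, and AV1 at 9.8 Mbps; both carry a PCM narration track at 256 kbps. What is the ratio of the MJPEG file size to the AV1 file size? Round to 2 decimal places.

42.79

Audio: 256 kbps = 0.256 Mbps.
MJPEG: 430.256 Mbps × 360 s = 154892.2 Mb = 18.032 GiB.
AV1: 10.056 Mbps × 360 s = 3620.2 Mb = 0.421 GiB.
Ratio: 18.032 / 0.421 = 42.786.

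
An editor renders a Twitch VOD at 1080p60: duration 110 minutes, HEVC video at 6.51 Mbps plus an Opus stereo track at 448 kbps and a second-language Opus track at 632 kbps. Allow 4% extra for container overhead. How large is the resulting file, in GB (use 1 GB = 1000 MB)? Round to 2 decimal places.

6.51 GB

110 min = 6600 s
Audio total: 448 + 632 = 1080 kbps = 1.080 Mbps.
Total bitrate: 6.51 + 1.080 = 7.590 Mbps.
Stream data: 7.590 Mbps × 6600 s = 50094.0 Mb.
With 4% container overhead: ×1.04.
52,098 Mb ÷ 8 = 6,512 MB → 6.512 GB.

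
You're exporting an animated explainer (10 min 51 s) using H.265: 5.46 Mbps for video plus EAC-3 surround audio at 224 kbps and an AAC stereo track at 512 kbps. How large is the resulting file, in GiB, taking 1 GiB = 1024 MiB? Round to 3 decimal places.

0.470 GiB

10 min 51 s = 651 s
Audio total: 224 + 512 = 736 kbps = 0.736 Mbps.
Total bitrate: 5.46 + 0.736 = 6.196 Mbps.
Stream data: 6.196 Mbps × 651 s = 4033.6 Mb.
4,034 Mb = 504,199,500 bytes ÷ 1,073,741,824 = 0.4696 GiB.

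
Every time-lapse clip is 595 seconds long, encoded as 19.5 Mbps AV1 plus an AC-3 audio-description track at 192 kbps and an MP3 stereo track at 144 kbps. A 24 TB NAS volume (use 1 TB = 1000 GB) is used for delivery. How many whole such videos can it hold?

16267

Audio total: 192 + 144 = 336 kbps = 0.336 Mbps.
Total bitrate: 19.836 Mbps.
Per item: 19.836 Mbps × 595 s = 11,802 Mb = 1,475 MB.
Capacity: 24 TB = 192,000,000 Mb; 16267.85 items → 16267 complete.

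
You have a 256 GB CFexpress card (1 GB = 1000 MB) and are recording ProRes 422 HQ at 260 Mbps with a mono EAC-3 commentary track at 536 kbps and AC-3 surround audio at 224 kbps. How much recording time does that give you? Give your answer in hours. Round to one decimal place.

2.2 hours

Audio total: 536 + 224 = 760 kbps = 0.760 Mbps.
Total bitrate: 260 + 0.760 = 260.760 Mbps.
Capacity: 256 GB = 2,048,000 Mb.
Recording time: 2,048,000 / 260.760 = 7,854 s ≈ 2.18 hours.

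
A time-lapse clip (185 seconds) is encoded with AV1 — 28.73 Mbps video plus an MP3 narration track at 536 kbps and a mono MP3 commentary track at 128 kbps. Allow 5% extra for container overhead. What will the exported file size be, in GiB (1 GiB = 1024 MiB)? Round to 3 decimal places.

0.665 GiB

Audio total: 536 + 128 = 664 kbps = 0.664 Mbps.
Total bitrate: 28.73 + 0.664 = 29.394 Mbps.
Stream data: 29.394 Mbps × 185 s = 5437.9 Mb.
With 5% container overhead: ×1.05.
5,710 Mb = 713,723,062 bytes ÷ 1,073,741,824 = 0.6647 GiB.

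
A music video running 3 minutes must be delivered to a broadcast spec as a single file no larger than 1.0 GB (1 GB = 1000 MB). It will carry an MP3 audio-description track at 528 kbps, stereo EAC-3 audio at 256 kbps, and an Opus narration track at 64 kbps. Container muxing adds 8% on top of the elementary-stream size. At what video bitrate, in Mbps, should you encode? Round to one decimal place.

40.3 Mbps

Budget: 1.0 GB = 8000.0 Mb.
Stream payload after overhead: 8000.0 / 1.08 = 7407.4 Mb.
3 min = 180 s
Total bitrate budget: 7407.4 Mb / 180 s = 41.152 Mbps.
Audio total: 528 + 256 + 64 = 848 kbps = 0.848 Mbps.
Video: 41.152 − 0.848 = 40.304 Mbps.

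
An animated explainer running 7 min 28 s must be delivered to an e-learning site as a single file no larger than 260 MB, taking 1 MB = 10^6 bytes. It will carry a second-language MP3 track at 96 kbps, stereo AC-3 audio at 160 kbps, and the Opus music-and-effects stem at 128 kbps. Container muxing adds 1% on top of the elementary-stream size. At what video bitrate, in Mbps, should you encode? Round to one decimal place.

Budget: 260 MB = 2080.0 Mb.
Stream payload after overhead: 2080.0 / 1.01 = 2059.4 Mb.
7 min 28 s = 448 s
Total bitrate budget: 2059.4 Mb / 448 s = 4.597 Mbps.
Audio total: 96 + 160 + 128 = 384 kbps = 0.384 Mbps.
Video: 4.597 − 0.384 = 4.213 Mbps.

4.2 Mbps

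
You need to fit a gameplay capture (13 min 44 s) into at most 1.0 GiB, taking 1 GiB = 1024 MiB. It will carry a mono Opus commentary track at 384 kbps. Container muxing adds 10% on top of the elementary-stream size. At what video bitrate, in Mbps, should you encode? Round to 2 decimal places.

Budget: 1.0 GiB = 8589.9 Mb.
Stream payload after overhead: 8589.9 / 1.10 = 7809.0 Mb.
13 min 44 s = 824 s
Total bitrate budget: 7809.0 Mb / 824 s = 9.477 Mbps.
Audio: 384 kbps = 0.384 Mbps.
Video: 9.477 − 0.384 = 9.093 Mbps.

9.09 Mbps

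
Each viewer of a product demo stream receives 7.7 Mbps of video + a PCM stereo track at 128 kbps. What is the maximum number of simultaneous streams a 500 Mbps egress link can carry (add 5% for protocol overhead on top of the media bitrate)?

60

Audio: 128 kbps = 0.128 Mbps.
Per-viewer media rate: 7.828 Mbps.
On the wire with 5% overhead: 8.219 Mbps.
500 Mbps = 500.0 Mbps; 500.0 / 8.219 = 60.83 → 60 viewers.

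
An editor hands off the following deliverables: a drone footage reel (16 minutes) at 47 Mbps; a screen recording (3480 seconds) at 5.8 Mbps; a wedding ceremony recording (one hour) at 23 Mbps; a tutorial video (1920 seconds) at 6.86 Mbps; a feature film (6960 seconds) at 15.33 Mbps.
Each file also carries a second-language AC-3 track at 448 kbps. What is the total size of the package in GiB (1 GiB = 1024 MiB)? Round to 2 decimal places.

Audio: 448 kbps = 0.448 Mbps.
drone footage reel: 47.448 Mbps × 960 s = 45550.1 Mb
screen recording: 6.248 Mbps × 3480 s = 21743.0 Mb
wedding ceremony recording: 23.448 Mbps × 3600 s = 84412.8 Mb
tutorial video: 7.308 Mbps × 1920 s = 14031.4 Mb
feature film: 15.778 Mbps × 6960 s = 109814.9 Mb
Total: 275552.2 Mb = 34444.0 MB.
= 32.08 GiB.

32.08 GiB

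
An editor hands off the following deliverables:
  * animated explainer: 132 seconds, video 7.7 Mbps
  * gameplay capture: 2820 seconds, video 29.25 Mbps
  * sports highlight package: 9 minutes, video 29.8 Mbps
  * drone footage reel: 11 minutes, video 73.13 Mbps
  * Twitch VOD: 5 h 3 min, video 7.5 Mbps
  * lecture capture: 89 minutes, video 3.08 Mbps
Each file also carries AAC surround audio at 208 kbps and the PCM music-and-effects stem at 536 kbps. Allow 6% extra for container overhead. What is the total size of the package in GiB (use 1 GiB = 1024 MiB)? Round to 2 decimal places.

39.64 GiB

Audio total: 208 + 536 = 744 kbps = 0.744 Mbps.
animated explainer: 8.444 Mbps × 132 s × 1.06 = 1181.5 Mb
gameplay capture: 29.994 Mbps × 2820 s × 1.06 = 89658.1 Mb
sports highlight package: 30.544 Mbps × 540 s × 1.06 = 17483.4 Mb
drone footage reel: 73.874 Mbps × 660 s × 1.06 = 51682.3 Mb
Twitch VOD: 8.244 Mbps × 18180 s × 1.06 = 158868.5 Mb
lecture capture: 3.824 Mbps × 5340 s × 1.06 = 21645.4 Mb
Total: 340519.0 Mb = 42564.9 MB.
= 39.64 GiB.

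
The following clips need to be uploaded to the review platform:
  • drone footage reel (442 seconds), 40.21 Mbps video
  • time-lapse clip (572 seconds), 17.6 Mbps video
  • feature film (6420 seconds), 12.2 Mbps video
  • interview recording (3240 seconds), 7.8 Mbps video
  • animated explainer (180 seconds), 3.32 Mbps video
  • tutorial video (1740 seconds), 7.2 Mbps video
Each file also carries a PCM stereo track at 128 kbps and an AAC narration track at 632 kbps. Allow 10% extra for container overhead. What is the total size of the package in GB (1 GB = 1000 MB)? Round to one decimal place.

21.2 GB

Audio total: 128 + 632 = 760 kbps = 0.760 Mbps.
drone footage reel: 40.970 Mbps × 442 s × 1.10 = 19919.6 Mb
time-lapse clip: 18.360 Mbps × 572 s × 1.10 = 11552.1 Mb
feature film: 12.960 Mbps × 6420 s × 1.10 = 91523.5 Mb
interview recording: 8.560 Mbps × 3240 s × 1.10 = 30507.8 Mb
animated explainer: 4.080 Mbps × 180 s × 1.10 = 807.8 Mb
tutorial video: 7.960 Mbps × 1740 s × 1.10 = 15235.4 Mb
Total: 169546.4 Mb = 21193.3 MB.
= 21.19 GB.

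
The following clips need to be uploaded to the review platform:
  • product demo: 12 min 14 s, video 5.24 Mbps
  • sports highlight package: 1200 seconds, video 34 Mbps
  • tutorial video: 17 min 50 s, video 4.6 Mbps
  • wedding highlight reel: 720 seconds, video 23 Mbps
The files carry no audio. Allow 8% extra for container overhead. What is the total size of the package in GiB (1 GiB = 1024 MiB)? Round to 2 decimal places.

product demo: 5.240 Mbps × 734 s × 1.08 = 4153.9 Mb
sports highlight package: 34.000 Mbps × 1200 s × 1.08 = 44064.0 Mb
tutorial video: 4.600 Mbps × 1070 s × 1.08 = 5315.8 Mb
wedding highlight reel: 23.000 Mbps × 720 s × 1.08 = 17884.8 Mb
Total: 71418.4 Mb = 8927.3 MB.
= 8.314 GiB.

8.31 GiB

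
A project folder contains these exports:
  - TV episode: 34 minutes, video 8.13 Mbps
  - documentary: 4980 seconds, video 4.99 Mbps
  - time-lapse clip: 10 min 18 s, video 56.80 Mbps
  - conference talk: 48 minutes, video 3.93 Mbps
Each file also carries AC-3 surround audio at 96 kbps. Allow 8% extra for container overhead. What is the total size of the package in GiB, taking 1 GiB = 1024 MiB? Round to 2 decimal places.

11.17 GiB

Audio: 96 kbps = 0.096 Mbps.
TV episode: 8.226 Mbps × 2040 s × 1.08 = 18123.5 Mb
documentary: 5.086 Mbps × 4980 s × 1.08 = 27354.5 Mb
time-lapse clip: 56.896 Mbps × 618 s × 1.08 = 37974.7 Mb
conference talk: 4.026 Mbps × 2880 s × 1.08 = 12522.5 Mb
Total: 95975.2 Mb = 11996.9 MB.
= 11.17 GiB.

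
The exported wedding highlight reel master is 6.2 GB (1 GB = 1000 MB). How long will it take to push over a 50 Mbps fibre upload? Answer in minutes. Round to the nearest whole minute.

17 minutes

File: 6.2 GB = 49600.0 Mb.
At 50 Mbps: 49600.0 / 50 = 992.0 s ≈ 16.5 minutes.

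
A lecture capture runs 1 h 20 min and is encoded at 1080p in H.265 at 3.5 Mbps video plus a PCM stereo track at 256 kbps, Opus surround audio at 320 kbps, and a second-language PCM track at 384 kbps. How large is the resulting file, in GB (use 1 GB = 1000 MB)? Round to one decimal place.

2.7 GB

1 h 20 min = 80 min = 4800 s
Audio total: 256 + 320 + 384 = 960 kbps = 0.960 Mbps.
Total bitrate: 3.5 + 0.960 = 4.460 Mbps.
Stream data: 4.460 Mbps × 4800 s = 21408.0 Mb.
21,408 Mb ÷ 8 = 2,676 MB → 2.676 GB.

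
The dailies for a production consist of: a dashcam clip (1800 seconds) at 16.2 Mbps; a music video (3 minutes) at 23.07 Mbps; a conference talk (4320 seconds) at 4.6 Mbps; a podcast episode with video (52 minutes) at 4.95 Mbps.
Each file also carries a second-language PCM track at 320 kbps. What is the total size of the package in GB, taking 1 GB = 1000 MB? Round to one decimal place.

Audio: 320 kbps = 0.320 Mbps.
dashcam clip: 16.520 Mbps × 1800 s = 29736.0 Mb
music video: 23.390 Mbps × 180 s = 4210.2 Mb
conference talk: 4.920 Mbps × 4320 s = 21254.4 Mb
podcast episode with video: 5.270 Mbps × 3120 s = 16442.4 Mb
Total: 71643.0 Mb = 8955.4 MB.
= 8.955 GB.

9.0 GB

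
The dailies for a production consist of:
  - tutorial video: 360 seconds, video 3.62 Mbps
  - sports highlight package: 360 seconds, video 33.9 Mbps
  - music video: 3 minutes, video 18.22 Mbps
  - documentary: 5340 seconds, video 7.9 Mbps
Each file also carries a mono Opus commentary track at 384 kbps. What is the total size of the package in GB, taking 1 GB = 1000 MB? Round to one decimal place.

7.7 GB

Audio: 384 kbps = 0.384 Mbps.
tutorial video: 4.004 Mbps × 360 s = 1441.4 Mb
sports highlight package: 34.284 Mbps × 360 s = 12342.2 Mb
music video: 18.604 Mbps × 180 s = 3348.7 Mb
documentary: 8.284 Mbps × 5340 s = 44236.6 Mb
Total: 61369.0 Mb = 7671.1 MB.
= 7.671 GB.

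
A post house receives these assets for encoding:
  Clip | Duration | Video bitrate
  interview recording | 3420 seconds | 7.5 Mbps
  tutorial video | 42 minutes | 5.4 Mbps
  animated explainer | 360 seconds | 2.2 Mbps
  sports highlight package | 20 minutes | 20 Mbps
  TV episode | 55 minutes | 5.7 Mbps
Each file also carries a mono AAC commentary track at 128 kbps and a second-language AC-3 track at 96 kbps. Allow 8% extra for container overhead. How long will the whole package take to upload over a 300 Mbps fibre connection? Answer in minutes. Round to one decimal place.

Audio total: 128 + 96 = 224 kbps = 0.224 Mbps.
interview recording: 7.724 Mbps × 3420 s × 1.08 = 28529.4 Mb
tutorial video: 5.624 Mbps × 2520 s × 1.08 = 15306.3 Mb
animated explainer: 2.424 Mbps × 360 s × 1.08 = 942.5 Mb
sports highlight package: 20.224 Mbps × 1200 s × 1.08 = 26210.3 Mb
TV episode: 5.924 Mbps × 3300 s × 1.08 = 21113.1 Mb
Total: 92101.5 Mb = 11512.7 MB.
At 300 Mbps: 92101.5 / 300 = 307 s ≈ 5.12 minutes.

5.1 minutes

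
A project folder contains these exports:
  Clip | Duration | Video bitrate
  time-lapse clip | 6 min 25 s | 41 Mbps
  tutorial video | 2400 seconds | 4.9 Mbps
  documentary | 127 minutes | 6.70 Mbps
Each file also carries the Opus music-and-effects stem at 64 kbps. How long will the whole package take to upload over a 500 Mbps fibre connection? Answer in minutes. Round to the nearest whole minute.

3 minutes

Audio: 64 kbps = 0.064 Mbps.
time-lapse clip: 41.064 Mbps × 385 s = 15809.6 Mb
tutorial video: 4.964 Mbps × 2400 s = 11913.6 Mb
documentary: 6.764 Mbps × 7620 s = 51541.7 Mb
Total: 79264.9 Mb = 9908.1 MB.
At 500 Mbps: 79264.9 / 500 = 159 s ≈ 2.64 minutes.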